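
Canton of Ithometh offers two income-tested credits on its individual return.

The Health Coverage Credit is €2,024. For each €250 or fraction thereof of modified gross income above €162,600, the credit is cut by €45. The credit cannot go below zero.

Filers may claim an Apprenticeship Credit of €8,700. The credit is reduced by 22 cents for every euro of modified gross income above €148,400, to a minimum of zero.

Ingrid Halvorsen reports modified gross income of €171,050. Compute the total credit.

Health Coverage Credit: income exceeds €162,600 by €8,450, which is 34 full-or-partial €250 increments; reduction = 34 × €45 = €1,530, leaving €494.
Apprenticeship Credit: 22% of the €22,650 excess over €148,400 is €4,983; credit = €8,700 − €4,983 = €3,717.
Total: €494 + €3,717 = €4,211.

€4,211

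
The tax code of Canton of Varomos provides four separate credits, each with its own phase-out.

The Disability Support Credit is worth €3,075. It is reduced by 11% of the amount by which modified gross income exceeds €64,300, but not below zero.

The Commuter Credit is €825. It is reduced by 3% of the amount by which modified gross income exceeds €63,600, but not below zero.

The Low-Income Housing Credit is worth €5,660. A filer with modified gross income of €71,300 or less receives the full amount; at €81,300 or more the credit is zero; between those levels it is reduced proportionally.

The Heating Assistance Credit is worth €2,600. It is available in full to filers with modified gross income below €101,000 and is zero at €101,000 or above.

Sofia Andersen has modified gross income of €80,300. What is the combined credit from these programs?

€4,805

Disability Support Credit: 11% of the €16,000 excess over €64,300 is €1,760; credit = €3,075 − €1,760 = €1,315.
Commuter Credit: 3% of the €16,700 excess over €63,600 is €501; credit = €825 − €501 = €324.
Low-Income Housing Credit: €80,300 is €9,000 into a €10,000 phase-out range, leaving 1,000/10,000 of the credit: €5,660 × 1,000/10,000 = €566.
Heating Assistance Credit: €80,300 is below the €101,000 cutoff, so the full €2,600 applies.
Total: €1,315 + €324 + €566 + €2,600 = €4,805.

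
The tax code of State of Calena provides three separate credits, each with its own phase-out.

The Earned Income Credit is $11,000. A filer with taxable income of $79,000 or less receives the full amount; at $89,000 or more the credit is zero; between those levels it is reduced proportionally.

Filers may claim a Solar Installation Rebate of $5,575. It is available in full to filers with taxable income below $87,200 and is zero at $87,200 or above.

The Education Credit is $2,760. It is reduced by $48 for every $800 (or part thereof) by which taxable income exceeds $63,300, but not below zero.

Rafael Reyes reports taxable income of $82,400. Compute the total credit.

$14,443

Earned Income Credit: $82,400 is $3,400 into a $10,000 phase-out range, leaving 6,600/10,000 of the credit: $11,000 × 6,600/10,000 = $7,260.
Solar Installation Rebate: $82,400 is below the $87,200 cutoff, so the full $5,575 applies.
Education Credit: income exceeds $63,300 by $19,100, which is 24 full-or-partial $800 increments; reduction = 24 × $48 = $1,152, leaving $1,608.
Total: $7,260 + $5,575 + $1,608 = $14,443.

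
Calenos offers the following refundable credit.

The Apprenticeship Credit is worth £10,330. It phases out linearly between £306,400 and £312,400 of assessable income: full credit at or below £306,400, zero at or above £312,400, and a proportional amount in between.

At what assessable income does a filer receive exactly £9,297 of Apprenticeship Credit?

£307,000

£9,297 is 9,297/10,330 of the full £10,330, so 1,033/10,330 of the £6,000 range has been used: income = £306,400 + £6,000 × 1,033/10,330 = £307,000.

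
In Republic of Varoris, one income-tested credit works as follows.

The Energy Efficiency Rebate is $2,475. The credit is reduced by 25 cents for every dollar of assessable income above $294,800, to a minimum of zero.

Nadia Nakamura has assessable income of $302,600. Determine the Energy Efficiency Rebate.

Energy Efficiency Rebate: 25% of the $7,800 excess over $294,800 is $1,950; credit = $2,475 − $1,950 = $525.

$525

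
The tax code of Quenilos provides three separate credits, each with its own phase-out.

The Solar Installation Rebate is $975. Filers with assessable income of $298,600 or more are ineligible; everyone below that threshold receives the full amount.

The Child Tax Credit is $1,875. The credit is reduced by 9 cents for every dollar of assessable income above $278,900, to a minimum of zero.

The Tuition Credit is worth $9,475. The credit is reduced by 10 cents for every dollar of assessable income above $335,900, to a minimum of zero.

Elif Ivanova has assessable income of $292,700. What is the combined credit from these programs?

$11,083

Solar Installation Rebate: $292,700 is below the $298,600 cutoff, so the full $975 applies.
Child Tax Credit: 9% of the $13,800 excess over $278,900 is $1,242; credit = $1,875 − $1,242 = $633.
Tuition Credit: $292,700 is at or below the $335,900 threshold, so the full $9,475 applies.
Total: $975 + $633 + $9,475 = $11,083.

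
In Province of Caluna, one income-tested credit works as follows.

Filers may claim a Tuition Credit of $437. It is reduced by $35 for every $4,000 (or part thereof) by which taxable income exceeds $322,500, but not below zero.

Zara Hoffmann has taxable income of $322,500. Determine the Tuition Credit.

Tuition Credit: $322,500 is at or below the $322,500 threshold, so the full $437 applies.

$437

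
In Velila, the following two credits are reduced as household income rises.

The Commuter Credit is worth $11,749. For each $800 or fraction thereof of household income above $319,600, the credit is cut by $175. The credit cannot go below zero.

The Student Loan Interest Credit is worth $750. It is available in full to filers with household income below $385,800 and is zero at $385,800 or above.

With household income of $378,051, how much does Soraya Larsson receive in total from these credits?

Commuter Credit: income exceeds $319,600 by $58,451 → 74 increments × $175 = $12,950 ≥ base, so the credit is $0.
Student Loan Interest Credit: $378,051 is below the $385,800 cutoff, so the full $750 applies.
Total: $0 + $750 = $750.

$750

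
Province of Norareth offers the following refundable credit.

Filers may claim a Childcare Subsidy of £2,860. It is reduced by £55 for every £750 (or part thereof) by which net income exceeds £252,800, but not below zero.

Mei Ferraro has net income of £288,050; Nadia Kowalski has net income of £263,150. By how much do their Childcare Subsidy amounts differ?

Mei (£288,050): Childcare Subsidy: income exceeds £252,800 by £35,250, which is 47 full-or-partial £750 increments; reduction = 47 × £55 = £2,585, leaving £275.
Nadia (£263,150): Childcare Subsidy: income exceeds £252,800 by £10,350, which is 14 full-or-partial £750 increments; reduction = 14 × £55 = £770, leaving £2,090.
Difference: |£275 − £2,090| = £1,815.

£1,815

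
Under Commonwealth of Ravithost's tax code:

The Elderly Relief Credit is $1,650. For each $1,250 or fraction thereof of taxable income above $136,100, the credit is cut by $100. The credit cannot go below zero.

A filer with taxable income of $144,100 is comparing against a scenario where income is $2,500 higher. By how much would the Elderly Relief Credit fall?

At $144,100 — income exceeds $136,100 by $8,000, which is 7 full-or-partial $1,250 increments; reduction = 7 × $100 = $700, leaving $950.
At $146,600 — income exceeds $136,100 by $10,500, which is 9 full-or-partial $1,250 increments; reduction = 9 × $100 = $900, leaving $750.
Lost: $950 − $750 = $200.

$200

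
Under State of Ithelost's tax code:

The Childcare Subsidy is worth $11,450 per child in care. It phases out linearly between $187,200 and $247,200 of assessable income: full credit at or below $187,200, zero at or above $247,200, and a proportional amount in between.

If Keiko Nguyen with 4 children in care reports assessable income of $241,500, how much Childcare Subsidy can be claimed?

$4,351

Childcare Subsidy: base = 4 × $11,450 = $45,800. $241,500 is $54,300 into a $60,000 phase-out range, leaving 5,700/60,000 of the credit: $45,800 × 5,700/60,000 = $4,351.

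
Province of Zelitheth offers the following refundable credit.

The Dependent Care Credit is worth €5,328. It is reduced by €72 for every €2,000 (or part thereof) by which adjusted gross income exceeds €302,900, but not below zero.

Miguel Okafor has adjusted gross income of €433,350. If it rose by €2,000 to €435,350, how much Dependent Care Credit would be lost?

At €433,350 — income exceeds €302,900 by €130,450, which is 66 full-or-partial €2,000 increments; reduction = 66 × €72 = €4,752, leaving €576.
At €435,350 — income exceeds €302,900 by €132,450, which is 67 full-or-partial €2,000 increments; reduction = 67 × €72 = €4,824, leaving €504.
Lost: €576 − €504 = €72.

€72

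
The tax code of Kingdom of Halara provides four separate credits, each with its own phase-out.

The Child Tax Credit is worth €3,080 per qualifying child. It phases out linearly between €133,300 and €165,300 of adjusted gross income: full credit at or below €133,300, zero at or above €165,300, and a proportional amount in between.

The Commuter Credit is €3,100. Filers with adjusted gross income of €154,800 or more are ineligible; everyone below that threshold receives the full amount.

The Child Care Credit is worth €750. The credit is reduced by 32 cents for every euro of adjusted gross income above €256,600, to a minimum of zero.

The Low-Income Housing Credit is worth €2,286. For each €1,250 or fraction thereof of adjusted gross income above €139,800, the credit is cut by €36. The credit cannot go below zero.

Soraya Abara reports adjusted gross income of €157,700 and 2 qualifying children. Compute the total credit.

Child Tax Credit: base = 2 × €3,080 = €6,160. €157,700 is €24,400 into a €32,000 phase-out range, leaving 7,600/32,000 of the credit: €6,160 × 7,600/32,000 = €1,463.
Commuter Credit: €157,700 meets or exceeds the €154,800 cutoff, so the credit is €0.
Child Care Credit: €157,700 is at or below the €256,600 threshold, so the full €750 applies.
Low-Income Housing Credit: income exceeds €139,800 by €17,900, which is 15 full-or-partial €1,250 increments; reduction = 15 × €36 = €540, leaving €1,746.
Total: €1,463 + €0 + €750 + €1,746 = €3,959.

€3,959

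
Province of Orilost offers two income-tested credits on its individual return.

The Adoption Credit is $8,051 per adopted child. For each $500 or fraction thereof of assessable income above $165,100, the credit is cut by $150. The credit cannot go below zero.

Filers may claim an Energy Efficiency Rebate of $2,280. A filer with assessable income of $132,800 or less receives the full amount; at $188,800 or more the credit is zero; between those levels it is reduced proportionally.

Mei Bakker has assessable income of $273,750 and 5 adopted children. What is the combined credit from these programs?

$7,555

Adoption Credit: base = 5 × $8,051 = $40,255. income exceeds $165,100 by $108,650, which is 218 full-or-partial $500 increments; reduction = 218 × $150 = $32,700, leaving $7,555.
Energy Efficiency Rebate: $273,750 is at or above $188,800, so the credit is $0.
Total: $7,555 + $0 = $7,555.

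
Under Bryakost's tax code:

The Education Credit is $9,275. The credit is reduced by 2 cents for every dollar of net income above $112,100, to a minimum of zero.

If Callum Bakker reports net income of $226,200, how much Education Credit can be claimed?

Education Credit: 2% of the $114,100 excess over $112,100 is $2,282; credit = $9,275 − $2,282 = $6,993.

$6,993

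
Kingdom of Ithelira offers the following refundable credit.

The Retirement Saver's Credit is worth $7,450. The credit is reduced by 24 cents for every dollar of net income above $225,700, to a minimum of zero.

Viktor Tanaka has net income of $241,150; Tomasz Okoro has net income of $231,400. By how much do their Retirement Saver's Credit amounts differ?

Viktor ($241,150): Retirement Saver's Credit: 24% of the $15,450 excess over $225,700 is $3,708; credit = $7,450 − $3,708 = $3,742.
Tomasz ($231,400): Retirement Saver's Credit: 24% of the $5,700 excess over $225,700 is $1,368; credit = $7,450 − $1,368 = $6,082.
Difference: |$3,742 − $6,082| = $2,340.

$2,340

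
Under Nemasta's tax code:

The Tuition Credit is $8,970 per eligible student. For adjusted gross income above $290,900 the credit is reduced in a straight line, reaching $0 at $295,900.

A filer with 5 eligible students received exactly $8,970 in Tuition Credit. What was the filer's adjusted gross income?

Full credit = 5 × $8,970 = $44,850.
$8,970 is 8,970/44,850 of the full $44,850, so 35,880/44,850 of the $5,000 range has been used: income = $290,900 + $5,000 × 35,880/44,850 = $294,900.

$294,900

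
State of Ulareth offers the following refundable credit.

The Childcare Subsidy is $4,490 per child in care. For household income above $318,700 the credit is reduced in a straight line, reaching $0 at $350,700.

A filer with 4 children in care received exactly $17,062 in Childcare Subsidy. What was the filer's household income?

$320,300

Full credit = 4 × $4,490 = $17,960.
$17,062 is 17,062/17,960 of the full $17,960, so 898/17,960 of the $32,000 range has been used: income = $318,700 + $32,000 × 898/17,960 = $320,300.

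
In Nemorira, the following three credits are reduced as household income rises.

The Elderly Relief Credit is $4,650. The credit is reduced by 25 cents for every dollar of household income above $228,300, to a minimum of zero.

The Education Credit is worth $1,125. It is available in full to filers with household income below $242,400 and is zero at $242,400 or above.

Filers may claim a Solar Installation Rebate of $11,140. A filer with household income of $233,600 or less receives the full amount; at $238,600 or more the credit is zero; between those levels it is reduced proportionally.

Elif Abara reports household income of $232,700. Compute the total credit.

Elderly Relief Credit: 25% of the $4,400 excess over $228,300 is $1,100; credit = $4,650 − $1,100 = $3,550.
Education Credit: $232,700 is below the $242,400 cutoff, so the full $1,125 applies.
Solar Installation Rebate: $232,700 is at or below the $233,600 threshold, so the full $11,140 applies.
Total: $3,550 + $1,125 + $11,140 = $15,815.

$15,815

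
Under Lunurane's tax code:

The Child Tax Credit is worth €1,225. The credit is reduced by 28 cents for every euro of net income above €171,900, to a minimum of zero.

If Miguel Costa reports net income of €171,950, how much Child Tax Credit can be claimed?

€1,211

Child Tax Credit: 28% of the €50 excess over €171,900 is €14; credit = €1,225 − €14 = €1,211.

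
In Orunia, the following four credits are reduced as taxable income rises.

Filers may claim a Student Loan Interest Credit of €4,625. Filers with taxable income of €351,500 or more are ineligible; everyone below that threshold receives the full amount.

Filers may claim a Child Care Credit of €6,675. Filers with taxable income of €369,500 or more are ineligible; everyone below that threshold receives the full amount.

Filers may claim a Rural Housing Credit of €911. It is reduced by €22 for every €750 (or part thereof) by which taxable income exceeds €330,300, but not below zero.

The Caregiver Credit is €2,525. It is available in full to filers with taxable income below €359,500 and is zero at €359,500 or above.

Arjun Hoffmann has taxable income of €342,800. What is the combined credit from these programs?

Student Loan Interest Credit: €342,800 is below the €351,500 cutoff, so the full €4,625 applies.
Child Care Credit: €342,800 is below the €369,500 cutoff, so the full €6,675 applies.
Rural Housing Credit: income exceeds €330,300 by €12,500, which is 17 full-or-partial €750 increments; reduction = 17 × €22 = €374, leaving €537.
Caregiver Credit: €342,800 is below the €359,500 cutoff, so the full €2,525 applies.
Total: €4,625 + €6,675 + €537 + €2,525 = €14,362.

€14,362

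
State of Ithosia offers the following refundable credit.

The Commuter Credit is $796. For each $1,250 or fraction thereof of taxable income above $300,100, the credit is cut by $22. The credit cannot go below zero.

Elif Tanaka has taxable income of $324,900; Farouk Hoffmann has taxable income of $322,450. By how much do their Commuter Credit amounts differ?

$44

Elif ($324,900): Commuter Credit: income exceeds $300,100 by $24,800, which is 20 full-or-partial $1,250 increments; reduction = 20 × $22 = $440, leaving $356.
Farouk ($322,450): Commuter Credit: income exceeds $300,100 by $22,350, which is 18 full-or-partial $1,250 increments; reduction = 18 × $22 = $396, leaving $400.
Difference: |$356 − $400| = $44.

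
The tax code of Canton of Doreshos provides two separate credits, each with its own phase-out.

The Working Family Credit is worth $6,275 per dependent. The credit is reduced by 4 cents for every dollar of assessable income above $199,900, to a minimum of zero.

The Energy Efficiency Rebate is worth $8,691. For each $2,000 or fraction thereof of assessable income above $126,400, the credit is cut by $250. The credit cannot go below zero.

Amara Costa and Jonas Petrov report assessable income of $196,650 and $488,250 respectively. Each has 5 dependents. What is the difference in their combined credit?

Amara ($196,650): Working Family Credit: base = 5 × $6,275 = $31,375. $196,650 is at or below the $199,900 threshold, so the full $31,375 applies. Energy Efficiency Rebate: income exceeds $126,400 by $70,250 → 36 increments × $250 = $9,000 ≥ base, so the credit is $0. total $31,375 + $0 = $31,375
Jonas ($488,250): Working Family Credit: base = 5 × $6,275 = $31,375. 4% of the $288,350 excess over $199,900 is $11,534; credit = $31,375 − $11,534 = $19,841. Energy Efficiency Rebate: income exceeds $126,400 by $361,850 → 181 increments × $250 = $45,250 ≥ base, so the credit is $0. total $19,841 + $0 = $19,841
Difference: |$31,375 − $19,841| = $11,534.

$11,534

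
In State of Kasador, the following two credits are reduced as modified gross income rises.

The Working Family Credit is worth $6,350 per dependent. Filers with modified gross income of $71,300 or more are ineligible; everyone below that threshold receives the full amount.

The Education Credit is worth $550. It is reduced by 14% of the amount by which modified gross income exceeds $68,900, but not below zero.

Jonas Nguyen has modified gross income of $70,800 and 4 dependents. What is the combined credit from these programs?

Working Family Credit: base = 4 × $6,350 = $25,400. $70,800 is below the $71,300 cutoff, so the full $25,400 applies.
Education Credit: 14% of the $1,900 excess over $68,900 is $266; credit = $550 − $266 = $284.
Total: $25,400 + $284 = $25,684.

$25,684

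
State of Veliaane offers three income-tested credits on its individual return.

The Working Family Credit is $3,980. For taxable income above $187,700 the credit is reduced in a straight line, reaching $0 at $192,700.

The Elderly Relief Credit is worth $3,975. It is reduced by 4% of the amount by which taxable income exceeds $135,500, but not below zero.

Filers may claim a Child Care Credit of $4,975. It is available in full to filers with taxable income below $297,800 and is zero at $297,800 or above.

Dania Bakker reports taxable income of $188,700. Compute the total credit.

$10,006

Working Family Credit: $188,700 is $1,000 into a $5,000 phase-out range, leaving 4,000/5,000 of the credit: $3,980 × 4,000/5,000 = $3,184.
Elderly Relief Credit: 4% of the $53,200 excess over $135,500 is $2,128; credit = $3,975 − $2,128 = $1,847.
Child Care Credit: $188,700 is below the $297,800 cutoff, so the full $4,975 applies.
Total: $3,184 + $1,847 + $4,975 = $10,006.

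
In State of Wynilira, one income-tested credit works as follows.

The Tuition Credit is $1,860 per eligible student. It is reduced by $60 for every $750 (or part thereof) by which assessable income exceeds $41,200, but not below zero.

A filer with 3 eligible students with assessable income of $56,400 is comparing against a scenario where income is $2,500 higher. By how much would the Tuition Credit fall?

At $56,400 — base = 3 × $1,860 = $5,580. income exceeds $41,200 by $15,200, which is 21 full-or-partial $750 increments; reduction = 21 × $60 = $1,260, leaving $4,320.
At $58,900 — base = 3 × $1,860 = $5,580. income exceeds $41,200 by $17,700, which is 24 full-or-partial $750 increments; reduction = 24 × $60 = $1,440, leaving $4,140.
Lost: $4,320 − $4,140 = $180.

$180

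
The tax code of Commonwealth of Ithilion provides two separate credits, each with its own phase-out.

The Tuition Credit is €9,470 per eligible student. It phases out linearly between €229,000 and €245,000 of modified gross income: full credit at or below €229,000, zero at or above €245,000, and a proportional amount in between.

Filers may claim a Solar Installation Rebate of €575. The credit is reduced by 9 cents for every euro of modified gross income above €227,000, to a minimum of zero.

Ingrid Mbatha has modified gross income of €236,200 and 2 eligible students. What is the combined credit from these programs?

Tuition Credit: base = 2 × €9,470 = €18,940. €236,200 is €7,200 into a €16,000 phase-out range, leaving 8,800/16,000 of the credit: €18,940 × 8,800/16,000 = €10,417.
Solar Installation Rebate: 9% of the €9,200 excess over €227,000 is €828 ≥ base, so the credit is €0.
Total: €10,417 + €0 = €10,417.

€10,417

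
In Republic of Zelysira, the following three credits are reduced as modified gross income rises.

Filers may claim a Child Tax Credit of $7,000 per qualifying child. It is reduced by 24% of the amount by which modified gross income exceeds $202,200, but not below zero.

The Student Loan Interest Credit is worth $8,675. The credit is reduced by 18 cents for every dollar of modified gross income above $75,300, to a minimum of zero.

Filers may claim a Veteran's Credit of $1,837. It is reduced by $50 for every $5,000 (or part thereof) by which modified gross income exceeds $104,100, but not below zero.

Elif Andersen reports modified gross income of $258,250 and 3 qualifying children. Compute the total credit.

$7,835

Child Tax Credit: base = 3 × $7,000 = $21,000. 24% of the $56,050 excess over $202,200 is $13,452; credit = $21,000 − $13,452 = $7,548.
Student Loan Interest Credit: 18% of the $182,950 excess over $75,300 is $32,931 ≥ base, so the credit is $0.
Veteran's Credit: income exceeds $104,100 by $154,150, which is 31 full-or-partial $5,000 increments; reduction = 31 × $50 = $1,550, leaving $287.
Total: $7,548 + $0 + $287 = $7,835.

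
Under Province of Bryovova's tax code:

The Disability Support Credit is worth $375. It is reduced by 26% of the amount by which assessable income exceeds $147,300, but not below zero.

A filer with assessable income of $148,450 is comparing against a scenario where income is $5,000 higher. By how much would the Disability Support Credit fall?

$76

At $148,450 — 26% of the $1,150 excess over $147,300 is $299; credit = $375 − $299 = $76.
At $153,450 — 26% of the $6,150 excess over $147,300 is $1,599 ≥ base, so the credit is $0.
Lost: $76 − $0 = $76.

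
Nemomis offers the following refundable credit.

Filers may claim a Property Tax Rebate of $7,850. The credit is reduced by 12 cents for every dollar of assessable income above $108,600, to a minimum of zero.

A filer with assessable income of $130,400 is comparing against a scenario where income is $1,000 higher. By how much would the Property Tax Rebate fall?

At $130,400 — 12% of the $21,800 excess over $108,600 is $2,616; credit = $7,850 − $2,616 = $5,234.
At $131,400 — 12% of the $22,800 excess over $108,600 is $2,736; credit = $7,850 − $2,736 = $5,114.
Lost: $5,234 − $5,114 = $120.

$120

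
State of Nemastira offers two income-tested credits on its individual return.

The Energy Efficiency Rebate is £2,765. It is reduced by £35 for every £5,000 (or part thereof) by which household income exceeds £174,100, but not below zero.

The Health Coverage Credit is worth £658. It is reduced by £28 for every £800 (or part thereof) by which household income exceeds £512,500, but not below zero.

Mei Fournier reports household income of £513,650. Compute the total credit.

£987

Energy Efficiency Rebate: income exceeds £174,100 by £339,550, which is 68 full-or-partial £5,000 increments; reduction = 68 × £35 = £2,380, leaving £385.
Health Coverage Credit: income exceeds £512,500 by £1,150, which is 2 full-or-partial £800 increments; reduction = 2 × £28 = £56, leaving £602.
Total: £385 + £602 = £987.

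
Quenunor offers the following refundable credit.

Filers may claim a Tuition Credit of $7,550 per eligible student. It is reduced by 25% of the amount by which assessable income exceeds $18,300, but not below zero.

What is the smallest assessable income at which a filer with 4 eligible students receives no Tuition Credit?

$139,100

Full credit = 4 × $7,550 = $30,200.
The credit falls by 25% of each dollar above $18,300, so it reaches zero when the excess is $30,200 / 25% = $120,800: income = $18,300 + $120,800 = $139,100.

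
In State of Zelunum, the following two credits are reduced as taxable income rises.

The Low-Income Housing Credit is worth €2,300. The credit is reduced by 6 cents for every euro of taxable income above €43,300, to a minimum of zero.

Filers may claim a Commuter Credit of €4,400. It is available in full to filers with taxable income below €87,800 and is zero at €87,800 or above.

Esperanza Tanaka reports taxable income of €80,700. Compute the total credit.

€4,456

Low-Income Housing Credit: 6% of the €37,400 excess over €43,300 is €2,244; credit = €2,300 − €2,244 = €56.
Commuter Credit: €80,700 is below the €87,800 cutoff, so the full €4,400 applies.
Total: €56 + €4,400 = €4,456.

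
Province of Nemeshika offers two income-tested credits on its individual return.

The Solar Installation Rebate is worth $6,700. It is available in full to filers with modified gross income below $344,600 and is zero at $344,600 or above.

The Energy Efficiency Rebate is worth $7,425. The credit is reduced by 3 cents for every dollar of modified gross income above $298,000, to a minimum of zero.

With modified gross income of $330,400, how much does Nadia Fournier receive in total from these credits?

$13,153

Solar Installation Rebate: $330,400 is below the $344,600 cutoff, so the full $6,700 applies.
Energy Efficiency Rebate: 3% of the $32,400 excess over $298,000 is $972; credit = $7,425 − $972 = $6,453.
Total: $6,700 + $6,453 = $13,153.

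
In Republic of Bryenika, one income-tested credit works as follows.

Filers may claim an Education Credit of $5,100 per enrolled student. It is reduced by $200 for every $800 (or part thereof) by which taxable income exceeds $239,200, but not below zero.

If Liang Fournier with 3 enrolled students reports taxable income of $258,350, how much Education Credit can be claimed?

Education Credit: base = 3 × $5,100 = $15,300. income exceeds $239,200 by $19,150, which is 24 full-or-partial $800 increments; reduction = 24 × $200 = $4,800, leaving $10,500.

$10,500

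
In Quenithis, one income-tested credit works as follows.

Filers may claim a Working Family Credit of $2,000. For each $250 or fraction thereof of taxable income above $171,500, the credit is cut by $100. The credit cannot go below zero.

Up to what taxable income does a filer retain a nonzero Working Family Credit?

$176,250

After 19 increments the reduction is 19 × $100 = $1,900, leaving $100; one more increment wipes it out. Increment 19 ends at excess 19 × $250 = $4,750, so the highest qualifying income is $171,500 + $4,750 = $176,250.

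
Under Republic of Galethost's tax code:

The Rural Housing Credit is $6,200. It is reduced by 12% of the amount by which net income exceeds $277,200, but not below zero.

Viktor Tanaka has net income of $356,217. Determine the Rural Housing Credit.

Rural Housing Credit: 12% of the $79,017 excess over $277,200 is $9,482.04 ≥ base, so the credit is $0.

$0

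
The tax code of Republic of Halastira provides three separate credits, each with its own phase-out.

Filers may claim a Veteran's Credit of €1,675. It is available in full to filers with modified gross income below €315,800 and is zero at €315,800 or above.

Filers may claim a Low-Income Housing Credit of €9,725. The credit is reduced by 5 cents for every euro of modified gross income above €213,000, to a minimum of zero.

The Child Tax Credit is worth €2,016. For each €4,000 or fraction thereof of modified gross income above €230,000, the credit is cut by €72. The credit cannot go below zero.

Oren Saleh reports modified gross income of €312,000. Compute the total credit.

Veteran's Credit: €312,000 is below the €315,800 cutoff, so the full €1,675 applies.
Low-Income Housing Credit: 5% of the €99,000 excess over €213,000 is €4,950; credit = €9,725 − €4,950 = €4,775.
Child Tax Credit: income exceeds €230,000 by €82,000, which is 21 full-or-partial €4,000 increments; reduction = 21 × €72 = €1,512, leaving €504.
Total: €1,675 + €4,775 + €504 = €6,954.

€6,954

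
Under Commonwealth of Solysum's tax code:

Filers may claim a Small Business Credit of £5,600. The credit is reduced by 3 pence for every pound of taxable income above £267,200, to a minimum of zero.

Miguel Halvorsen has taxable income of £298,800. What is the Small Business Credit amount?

Small Business Credit: 3% of the £31,600 excess over £267,200 is £948; credit = £5,600 − £948 = £4,652.

£4,652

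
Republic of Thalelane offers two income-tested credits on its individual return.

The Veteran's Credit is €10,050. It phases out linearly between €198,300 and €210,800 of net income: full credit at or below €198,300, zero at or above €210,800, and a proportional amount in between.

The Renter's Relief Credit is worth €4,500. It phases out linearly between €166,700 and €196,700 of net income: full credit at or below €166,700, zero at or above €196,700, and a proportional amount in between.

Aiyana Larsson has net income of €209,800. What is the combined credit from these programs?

€804

Veteran's Credit: €209,800 is €11,500 into a €12,500 phase-out range, leaving 1,000/12,500 of the credit: €10,050 × 1,000/12,500 = €804.
Renter's Relief Credit: €209,800 is at or above €196,700, so the credit is €0.
Total: €804 + €0 = €804.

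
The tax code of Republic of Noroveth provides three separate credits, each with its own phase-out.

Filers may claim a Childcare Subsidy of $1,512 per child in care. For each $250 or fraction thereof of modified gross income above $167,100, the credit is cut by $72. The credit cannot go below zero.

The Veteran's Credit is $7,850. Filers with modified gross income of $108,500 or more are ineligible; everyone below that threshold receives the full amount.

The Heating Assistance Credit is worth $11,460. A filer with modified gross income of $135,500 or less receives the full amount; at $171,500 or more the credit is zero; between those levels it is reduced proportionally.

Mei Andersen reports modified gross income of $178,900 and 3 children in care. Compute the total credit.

$1,080

Childcare Subsidy: base = 3 × $1,512 = $4,536. income exceeds $167,100 by $11,800, which is 48 full-or-partial $250 increments; reduction = 48 × $72 = $3,456, leaving $1,080.
Veteran's Credit: $178,900 meets or exceeds the $108,500 cutoff, so the credit is $0.
Heating Assistance Credit: $178,900 is at or above $171,500, so the credit is $0.
Total: $1,080 + $0 + $0 = $1,080.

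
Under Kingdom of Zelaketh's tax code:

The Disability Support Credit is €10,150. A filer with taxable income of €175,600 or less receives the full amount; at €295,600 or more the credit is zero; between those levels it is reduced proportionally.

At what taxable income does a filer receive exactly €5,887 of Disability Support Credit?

€5,887 is 5,887/10,150 of the full €10,150, so 4,263/10,150 of the €120,000 range has been used: income = €175,600 + €120,000 × 4,263/10,150 = €226,000.

€226,000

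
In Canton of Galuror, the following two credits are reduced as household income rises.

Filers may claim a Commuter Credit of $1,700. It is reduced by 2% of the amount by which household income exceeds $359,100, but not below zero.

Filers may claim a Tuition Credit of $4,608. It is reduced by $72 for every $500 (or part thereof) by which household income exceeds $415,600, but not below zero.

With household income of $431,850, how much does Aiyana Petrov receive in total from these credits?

$2,477

Commuter Credit: 2% of the $72,750 excess over $359,100 is $1,455; credit = $1,700 − $1,455 = $245.
Tuition Credit: income exceeds $415,600 by $16,250, which is 33 full-or-partial $500 increments; reduction = 33 × $72 = $2,376, leaving $2,232.
Total: $245 + $2,232 = $2,477.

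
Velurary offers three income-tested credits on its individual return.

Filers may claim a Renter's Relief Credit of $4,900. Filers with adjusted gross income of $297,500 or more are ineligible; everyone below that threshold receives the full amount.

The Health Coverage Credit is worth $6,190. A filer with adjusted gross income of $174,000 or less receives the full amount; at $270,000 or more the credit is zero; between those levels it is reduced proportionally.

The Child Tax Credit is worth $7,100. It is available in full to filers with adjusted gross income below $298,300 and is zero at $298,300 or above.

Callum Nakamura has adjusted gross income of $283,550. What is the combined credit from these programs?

Renter's Relief Credit: $283,550 is below the $297,500 cutoff, so the full $4,900 applies.
Health Coverage Credit: $283,550 is at or above $270,000, so the credit is $0.
Child Tax Credit: $283,550 is below the $298,300 cutoff, so the full $7,100 applies.
Total: $4,900 + $0 + $7,100 = $12,000.

$12,000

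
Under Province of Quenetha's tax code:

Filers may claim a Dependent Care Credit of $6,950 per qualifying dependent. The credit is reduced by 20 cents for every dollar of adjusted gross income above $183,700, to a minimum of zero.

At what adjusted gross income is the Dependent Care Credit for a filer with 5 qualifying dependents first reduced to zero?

$357,450

Full credit = 5 × $6,950 = $34,750.
The credit falls by 20% of each dollar above $183,700, so it reaches zero when the excess is $34,750 / 20% = $173,750: income = $183,700 + $173,750 = $357,450.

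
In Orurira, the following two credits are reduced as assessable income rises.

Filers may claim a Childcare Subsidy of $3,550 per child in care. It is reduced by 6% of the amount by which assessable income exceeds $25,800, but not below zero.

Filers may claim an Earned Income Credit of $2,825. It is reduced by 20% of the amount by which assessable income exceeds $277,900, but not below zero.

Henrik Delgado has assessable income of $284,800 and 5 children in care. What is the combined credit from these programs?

Childcare Subsidy: base = 5 × $3,550 = $17,750. 6% of the $259,000 excess over $25,800 is $15,540; credit = $17,750 − $15,540 = $2,210.
Earned Income Credit: 20% of the $6,900 excess over $277,900 is $1,380; credit = $2,825 − $1,380 = $1,445.
Total: $2,210 + $1,445 = $3,655.

$3,655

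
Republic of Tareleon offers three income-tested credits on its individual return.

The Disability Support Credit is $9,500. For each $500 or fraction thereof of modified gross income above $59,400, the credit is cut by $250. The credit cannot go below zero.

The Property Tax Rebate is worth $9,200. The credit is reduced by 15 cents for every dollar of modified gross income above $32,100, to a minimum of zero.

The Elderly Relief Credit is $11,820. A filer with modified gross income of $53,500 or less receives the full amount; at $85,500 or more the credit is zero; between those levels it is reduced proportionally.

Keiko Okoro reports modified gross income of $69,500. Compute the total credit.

Disability Support Credit: income exceeds $59,400 by $10,100, which is 21 full-or-partial $500 increments; reduction = 21 × $250 = $5,250, leaving $4,250.
Property Tax Rebate: 15% of the $37,400 excess over $32,100 is $5,610; credit = $9,200 − $5,610 = $3,590.
Elderly Relief Credit: $69,500 is $16,000 into a $32,000 phase-out range, leaving 16,000/32,000 of the credit: $11,820 × 16,000/32,000 = $5,910.
Total: $4,250 + $3,590 + $5,910 = $13,750.

$13,750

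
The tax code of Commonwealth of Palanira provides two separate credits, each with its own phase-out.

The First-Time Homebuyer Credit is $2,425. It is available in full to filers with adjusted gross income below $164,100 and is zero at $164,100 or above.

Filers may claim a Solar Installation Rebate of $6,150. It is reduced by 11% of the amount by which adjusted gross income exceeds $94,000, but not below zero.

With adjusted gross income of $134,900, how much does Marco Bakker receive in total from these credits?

First-Time Homebuyer Credit: $134,900 is below the $164,100 cutoff, so the full $2,425 applies.
Solar Installation Rebate: 11% of the $40,900 excess over $94,000 is $4,499; credit = $6,150 − $4,499 = $1,651.
Total: $2,425 + $1,651 = $4,076.

$4,076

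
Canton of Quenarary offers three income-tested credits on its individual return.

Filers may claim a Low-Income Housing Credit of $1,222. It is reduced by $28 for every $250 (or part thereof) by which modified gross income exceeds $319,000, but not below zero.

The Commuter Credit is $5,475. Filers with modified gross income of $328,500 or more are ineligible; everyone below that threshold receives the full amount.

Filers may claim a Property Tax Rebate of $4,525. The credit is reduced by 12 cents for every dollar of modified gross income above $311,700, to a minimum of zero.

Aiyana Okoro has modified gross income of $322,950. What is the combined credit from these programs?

Low-Income Housing Credit: income exceeds $319,000 by $3,950, which is 16 full-or-partial $250 increments; reduction = 16 × $28 = $448, leaving $774.
Commuter Credit: $322,950 is below the $328,500 cutoff, so the full $5,475 applies.
Property Tax Rebate: 12% of the $11,250 excess over $311,700 is $1,350; credit = $4,525 − $1,350 = $3,175.
Total: $774 + $5,475 + $3,175 = $9,424.

$9,424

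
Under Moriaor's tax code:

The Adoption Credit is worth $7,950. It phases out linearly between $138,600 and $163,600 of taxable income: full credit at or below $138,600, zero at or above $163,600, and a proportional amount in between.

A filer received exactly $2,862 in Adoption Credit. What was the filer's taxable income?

$154,600

$2,862 is 2,862/7,950 of the full $7,950, so 5,088/7,950 of the $25,000 range has been used: income = $138,600 + $25,000 × 5,088/7,950 = $154,600.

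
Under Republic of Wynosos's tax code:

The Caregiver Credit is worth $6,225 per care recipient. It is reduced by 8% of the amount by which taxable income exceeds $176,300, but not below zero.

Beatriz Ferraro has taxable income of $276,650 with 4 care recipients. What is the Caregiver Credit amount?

Caregiver Credit: base = 4 × $6,225 = $24,900. 8% of the $100,350 excess over $176,300 is $8,028; credit = $24,900 − $8,028 = $16,872.

$16,872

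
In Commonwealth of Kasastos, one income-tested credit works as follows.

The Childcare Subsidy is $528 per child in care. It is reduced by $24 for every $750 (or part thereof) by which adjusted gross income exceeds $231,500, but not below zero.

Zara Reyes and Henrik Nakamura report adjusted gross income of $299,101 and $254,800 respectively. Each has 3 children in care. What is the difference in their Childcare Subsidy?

$816

Zara ($299,101): Childcare Subsidy: base = 3 × $528 = $1,584. income exceeds $231,500 by $67,601 → 91 increments × $24 = $2,184 ≥ base, so the credit is $0.
Henrik ($254,800): Childcare Subsidy: base = 3 × $528 = $1,584. income exceeds $231,500 by $23,300, which is 32 full-or-partial $750 increments; reduction = 32 × $24 = $768, leaving $816.
Difference: |$0 − $816| = $816.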